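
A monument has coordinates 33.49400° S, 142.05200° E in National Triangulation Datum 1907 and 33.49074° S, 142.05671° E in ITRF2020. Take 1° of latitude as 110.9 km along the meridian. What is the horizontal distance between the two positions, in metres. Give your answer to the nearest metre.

Δφ = -33.49074° − -33.49400° = +0.00326°; Δλ = 142.05671° − 142.05200° = +0.00471°.
ΔN = Δφ × 110900 = 361.5 m; ΔE = Δλ × 110900 × cos(-33.49400°) = +0.00471 × 110900 × 0.833944 = 435.6 m.
Distance = √(ΔE² + ΔN²) = √(435.6² + 361.5²) = 566.1 m.

566 m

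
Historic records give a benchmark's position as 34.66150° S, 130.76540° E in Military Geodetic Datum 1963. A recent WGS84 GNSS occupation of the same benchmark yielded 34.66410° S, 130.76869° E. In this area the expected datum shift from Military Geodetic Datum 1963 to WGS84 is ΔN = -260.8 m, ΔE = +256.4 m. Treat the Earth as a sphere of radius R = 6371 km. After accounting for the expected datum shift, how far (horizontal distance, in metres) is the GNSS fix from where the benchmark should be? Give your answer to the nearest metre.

53 m

Observed coordinate differences: Δφ = -0.00260°, Δλ = +0.00329°.
Converting to metres (1° lat = 111195 m, cos φ = 0.822526): observed ΔN = -289.1 m, observed ΔE = 300.9 m.
Subtracting the expected shift leaves a residual of -289.1 − (-260.8) = -28.3 m north and 300.9 − (256.4) = 44.5 m east.
Residual distance = √((-28.3)² + 44.5²) = 52.7 m.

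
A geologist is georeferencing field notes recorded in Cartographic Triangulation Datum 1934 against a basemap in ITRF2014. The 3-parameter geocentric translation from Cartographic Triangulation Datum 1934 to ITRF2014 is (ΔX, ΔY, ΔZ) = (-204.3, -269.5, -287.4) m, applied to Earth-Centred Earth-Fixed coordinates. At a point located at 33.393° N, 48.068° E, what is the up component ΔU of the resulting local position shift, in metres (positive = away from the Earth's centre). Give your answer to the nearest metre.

At φ = 33.393°, λ = 48.068°: sin φ = 0.550379, cos φ = 0.834915, sin λ = 0.743938, cos λ = 0.668248.
ΔU = cos φ cos λ·ΔX + cos φ sin λ·ΔY + sin φ·ΔZ = (0.834915)(0.668248)(-204.3) + (0.834915)(0.743938)(-269.5) + (0.550379)(-287.4) = -439.56 m.

ΔU = -440 m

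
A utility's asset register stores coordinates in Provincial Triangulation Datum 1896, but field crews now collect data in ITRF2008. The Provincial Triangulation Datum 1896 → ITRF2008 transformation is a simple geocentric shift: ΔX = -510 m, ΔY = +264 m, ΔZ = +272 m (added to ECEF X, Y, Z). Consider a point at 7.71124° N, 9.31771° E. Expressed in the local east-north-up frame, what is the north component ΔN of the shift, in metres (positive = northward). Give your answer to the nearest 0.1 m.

ΔN = 331.3 m

The local north axis is (−sin φ cos λ, −sin φ sin λ, cos φ), giving ΔN = 67.529 − 5.735 + 269.540 = 331.33 m.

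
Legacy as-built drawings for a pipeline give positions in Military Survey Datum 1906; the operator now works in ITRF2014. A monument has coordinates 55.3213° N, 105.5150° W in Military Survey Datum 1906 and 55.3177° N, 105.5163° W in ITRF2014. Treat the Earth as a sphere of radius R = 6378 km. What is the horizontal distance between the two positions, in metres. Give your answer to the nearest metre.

Δφ = 55.3177° − 55.3213° = -0.0036°; Δλ = -105.5163° − -105.5150° = -0.0013°.
1° along a meridian = πR/180 = 111317 m.
ΔN = Δφ × 111317 = -400.7 m; ΔE = Δλ × 111317 × cos(55.3213°) = -0.0013 × 111317 × 0.568974 = -82.3 m.
Distance = √(ΔE² + ΔN²) = √((-82.3)² + (-400.7)²) = 409.1 m.

409 m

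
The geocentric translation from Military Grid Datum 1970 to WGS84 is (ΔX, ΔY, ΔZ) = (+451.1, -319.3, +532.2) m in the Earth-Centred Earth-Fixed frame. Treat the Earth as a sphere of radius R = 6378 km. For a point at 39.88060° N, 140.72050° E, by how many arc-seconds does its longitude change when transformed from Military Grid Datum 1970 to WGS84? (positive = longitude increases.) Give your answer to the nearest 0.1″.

Δλ = -1.6″

sin φ = 0.641190, cos φ = 0.767382, sin λ = 0.633104, cos λ = -0.774067.
East component: ΔE = −sin λ·ΔX + cos λ·ΔY = −(0.633104)(451.1) + (-0.774067)(-319.3) = -38.43 m.
1° of latitude spans πR/180 = 111317 m; at latitude φ, 1° of longitude spans that × cos φ = 85422.8 m, so Δλ = -38.43 / 85422.8 × 3600 = -1.620″.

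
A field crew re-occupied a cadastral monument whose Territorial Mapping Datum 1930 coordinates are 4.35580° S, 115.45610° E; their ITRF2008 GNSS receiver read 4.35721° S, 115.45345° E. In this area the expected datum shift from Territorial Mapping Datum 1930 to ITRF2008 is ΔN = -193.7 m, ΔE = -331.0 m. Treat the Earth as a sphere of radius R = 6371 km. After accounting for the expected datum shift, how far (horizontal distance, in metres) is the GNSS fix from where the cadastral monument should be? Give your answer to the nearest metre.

52 m

Observed coordinate differences: Δφ = -0.00141°, Δλ = -0.00265°.
Converting to metres (1° lat = 111195 m, cos φ = 0.997112): observed ΔN = -156.8 m, observed ΔE = -293.8 m.
Subtracting the expected shift leaves a residual of -156.8 − (-193.7) = 36.9 m north and -293.8 − (-331.0) = 37.2 m east.
Residual distance = √(36.9² + 37.2²) = 52.4 m.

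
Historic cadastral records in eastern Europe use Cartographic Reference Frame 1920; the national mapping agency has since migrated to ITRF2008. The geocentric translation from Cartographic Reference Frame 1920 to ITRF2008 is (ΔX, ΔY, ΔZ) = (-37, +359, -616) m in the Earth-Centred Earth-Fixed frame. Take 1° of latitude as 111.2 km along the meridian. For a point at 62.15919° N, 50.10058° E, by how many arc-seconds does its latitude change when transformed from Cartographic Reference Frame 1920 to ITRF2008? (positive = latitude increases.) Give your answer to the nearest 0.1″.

Δφ = -16.5″

sin φ = 0.884249, cos φ = 0.467017, sin λ = 0.767172, cos λ = 0.641442.
North component: ΔN = −sin φ cos λ·ΔX − sin φ sin λ·ΔY + cos φ·ΔZ = −(0.884249)(0.641442)(-37) − (0.884249)(0.767172)(359) + (0.467017)(-616) = -510.23 m.
1° of latitude spans 111200 m, so Δφ = -510.23 / 111200 × 3600 = -16.518″.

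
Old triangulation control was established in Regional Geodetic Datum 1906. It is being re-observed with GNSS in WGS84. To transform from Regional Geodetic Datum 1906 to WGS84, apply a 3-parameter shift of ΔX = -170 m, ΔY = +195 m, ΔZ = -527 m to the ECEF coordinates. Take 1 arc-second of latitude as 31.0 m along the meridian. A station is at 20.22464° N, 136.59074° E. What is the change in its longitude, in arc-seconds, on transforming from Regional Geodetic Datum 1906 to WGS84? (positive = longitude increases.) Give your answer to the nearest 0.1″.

sin φ = 0.345702, cos φ = 0.938344, sin λ = 0.687205, cos λ = -0.726464.
East component: ΔE = −sin λ·ΔX + cos λ·ΔY = −(0.687205)(-170) + (-0.726464)(195) = -24.84 m.
1° of latitude spans 3600 × 31.00 = 111600 m; at latitude φ, 1° of longitude spans that × cos φ = 104719.2 m, so Δλ = -24.84 / 104719.2 × 3600 = -0.854″.

Δλ = -0.9″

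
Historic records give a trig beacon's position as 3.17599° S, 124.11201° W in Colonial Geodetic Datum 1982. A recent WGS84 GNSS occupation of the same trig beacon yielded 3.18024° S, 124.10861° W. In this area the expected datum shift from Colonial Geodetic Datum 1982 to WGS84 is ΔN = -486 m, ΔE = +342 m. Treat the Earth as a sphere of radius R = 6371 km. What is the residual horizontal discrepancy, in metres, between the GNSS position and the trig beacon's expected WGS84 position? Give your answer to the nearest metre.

Observed coordinate differences: Δφ = -0.00425°, Δλ = +0.00340°.
Converting to metres (1° lat = 111195 m, cos φ = 0.998464): observed ΔN = -472.6 m, observed ΔE = 377.5 m.
Subtracting the expected shift leaves a residual of -472.6 − (-486) = 13.4 m north and 377.5 − (342) = 35.5 m east.
Residual distance = √(13.4² + 35.5²) = 37.9 m.

38 m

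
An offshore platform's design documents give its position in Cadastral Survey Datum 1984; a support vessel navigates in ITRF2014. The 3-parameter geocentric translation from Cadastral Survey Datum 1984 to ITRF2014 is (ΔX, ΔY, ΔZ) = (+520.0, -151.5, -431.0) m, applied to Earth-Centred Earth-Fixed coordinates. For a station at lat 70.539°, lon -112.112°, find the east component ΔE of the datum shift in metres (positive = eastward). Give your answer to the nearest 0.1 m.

The local east axis at (φ, λ) is (−sin λ, cos λ, 0), so ΔE = −sin(-112.112°)·520.0 + cos(-112.112°)·(-151.5) = 538.78 m.

ΔE = 538.8 m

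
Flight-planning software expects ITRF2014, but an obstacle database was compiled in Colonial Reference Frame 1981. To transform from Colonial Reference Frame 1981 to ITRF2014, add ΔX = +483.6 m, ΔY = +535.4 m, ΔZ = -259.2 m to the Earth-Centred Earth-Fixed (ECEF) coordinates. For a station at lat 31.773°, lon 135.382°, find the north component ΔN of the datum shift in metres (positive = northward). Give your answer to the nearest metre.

ΔN = -237 m

At φ = 31.773°, λ = 135.382°: sin φ = 0.526555, cos φ = 0.850141, sin λ = 0.702377, cos λ = -0.711805.
ΔN = −sin φ cos λ·ΔX − sin φ sin λ·ΔY + cos φ·ΔZ = −(0.526555)(-0.711805)(483.6) − (0.526555)(0.702377)(535.4) + (0.850141)(-259.2) = -237.11 m.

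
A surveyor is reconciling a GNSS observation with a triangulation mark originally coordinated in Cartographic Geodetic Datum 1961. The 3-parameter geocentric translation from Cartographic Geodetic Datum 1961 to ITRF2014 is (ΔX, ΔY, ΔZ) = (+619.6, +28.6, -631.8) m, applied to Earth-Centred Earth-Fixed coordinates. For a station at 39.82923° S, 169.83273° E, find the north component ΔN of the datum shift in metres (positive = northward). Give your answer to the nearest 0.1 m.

At φ = -39.82923°, λ = 169.83273°: sin φ = -0.640502, cos φ = 0.767957, sin λ = 0.176522, cos λ = -0.984297.
ΔN = −sin φ cos λ·ΔX − sin φ sin λ·ΔY + cos φ·ΔZ = −(-0.640502)(-0.984297)(619.6) − (-0.640502)(0.176522)(28.6) + (0.767957)(-631.8) = -872.58 m.

ΔN = -872.6 m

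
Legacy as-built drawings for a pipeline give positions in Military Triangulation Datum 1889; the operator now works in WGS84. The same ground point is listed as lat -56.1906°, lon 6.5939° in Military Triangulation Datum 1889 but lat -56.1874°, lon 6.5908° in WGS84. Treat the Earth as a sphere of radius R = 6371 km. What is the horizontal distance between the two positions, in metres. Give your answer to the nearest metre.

Δφ = -56.1874° − -56.1906° = +0.0032°; Δλ = 6.5908° − 6.5939° = -0.0031°.
1° along a meridian = πR/180 = 111195 m.
ΔN = Δφ × 111195 = 355.8 m; ΔE = Δλ × 111195 × cos(-56.1906°) = -0.0031 × 111195 × 0.556432 = -191.8 m.
Distance = √(ΔE² + ΔN²) = √((-191.8)² + 355.8²) = 404.2 m.

404 m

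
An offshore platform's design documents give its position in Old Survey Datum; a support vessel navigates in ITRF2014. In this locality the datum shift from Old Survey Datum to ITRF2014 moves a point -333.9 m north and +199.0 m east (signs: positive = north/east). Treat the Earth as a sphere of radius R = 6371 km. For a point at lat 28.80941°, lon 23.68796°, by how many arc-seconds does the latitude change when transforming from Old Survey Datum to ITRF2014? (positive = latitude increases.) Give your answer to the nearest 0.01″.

Δφ = -10.81″

On a sphere of radius R, 1 rad of latitude = R, so Δφ = ΔN / R = -333.9 / 6371000 = -5.2409e-05 rad = -10.810″.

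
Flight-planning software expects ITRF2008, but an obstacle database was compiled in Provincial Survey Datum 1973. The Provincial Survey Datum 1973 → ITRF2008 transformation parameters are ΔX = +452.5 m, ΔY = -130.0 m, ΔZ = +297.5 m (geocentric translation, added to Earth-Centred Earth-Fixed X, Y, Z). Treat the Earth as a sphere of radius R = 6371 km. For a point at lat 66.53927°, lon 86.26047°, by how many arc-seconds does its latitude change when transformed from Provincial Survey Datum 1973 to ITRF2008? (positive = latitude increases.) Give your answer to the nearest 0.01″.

Δφ = 6.81″

sin φ = 0.917333, cos φ = 0.398120, sin λ = 0.997871, cos λ = 0.065221.
North component: ΔN = −sin φ cos λ·ΔX − sin φ sin λ·ΔY + cos φ·ΔZ = −(0.917333)(0.065221)(452.5) − (0.917333)(0.997871)(-130.0) + (0.398120)(297.5) = 210.37 m.
1° of latitude spans πR/180 = 111195 m, so Δφ = 210.37 / 111195 × 3600 = 6.811″.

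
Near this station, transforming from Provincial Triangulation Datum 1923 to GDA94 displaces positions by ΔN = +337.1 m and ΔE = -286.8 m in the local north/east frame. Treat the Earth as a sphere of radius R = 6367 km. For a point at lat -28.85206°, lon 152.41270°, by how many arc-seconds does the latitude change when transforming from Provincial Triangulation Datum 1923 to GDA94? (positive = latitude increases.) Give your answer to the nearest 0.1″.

Δφ = 10.9″

On a sphere of radius R, 1 rad of latitude = R, so Δφ = ΔN / R = 337.1 / 6367000 = 5.2945e-05 rad = 10.921″.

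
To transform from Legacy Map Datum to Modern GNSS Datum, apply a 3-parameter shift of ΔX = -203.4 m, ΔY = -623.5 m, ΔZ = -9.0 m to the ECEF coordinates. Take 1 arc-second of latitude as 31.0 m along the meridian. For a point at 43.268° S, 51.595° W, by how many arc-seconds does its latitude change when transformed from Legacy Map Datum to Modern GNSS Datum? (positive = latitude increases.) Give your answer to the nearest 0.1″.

Δφ = 7.8″

sin φ = -0.685412, cos φ = 0.728156, sin λ = -0.783639, cos λ = 0.621216.
North component: ΔN = −sin φ cos λ·ΔX − sin φ sin λ·ΔY + cos φ·ΔZ = −(-0.685412)(0.621216)(-203.4) − (-0.685412)(-0.783639)(-623.5) + (0.728156)(-9.0) = 241.73 m.
1° of latitude spans 3600 × 31.00 = 111600 m, so Δφ = 241.73 / 111600 × 3600 = 7.798″.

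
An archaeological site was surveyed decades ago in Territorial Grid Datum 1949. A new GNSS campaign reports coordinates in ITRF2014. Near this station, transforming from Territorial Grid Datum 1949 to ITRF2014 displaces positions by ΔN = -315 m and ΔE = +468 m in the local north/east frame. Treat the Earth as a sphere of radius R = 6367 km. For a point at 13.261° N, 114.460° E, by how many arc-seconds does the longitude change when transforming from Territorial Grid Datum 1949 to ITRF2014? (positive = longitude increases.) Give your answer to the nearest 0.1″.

At latitude 13.261°, cos φ = 0.973335.
One radian of longitude at latitude φ spans R cos φ, so Δλ = ΔE / (R cos φ) = 468.0 / (6367000 × 0.973335) = 7.5518e-05 rad = 15.577″.

Δλ = 15.6″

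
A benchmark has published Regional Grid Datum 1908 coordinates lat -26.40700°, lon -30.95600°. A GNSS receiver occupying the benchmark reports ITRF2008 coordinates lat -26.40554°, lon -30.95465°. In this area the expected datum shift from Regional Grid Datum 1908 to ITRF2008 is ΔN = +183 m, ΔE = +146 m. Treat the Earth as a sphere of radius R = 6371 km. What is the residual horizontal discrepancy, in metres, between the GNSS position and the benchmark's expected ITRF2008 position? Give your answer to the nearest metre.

24 m

Observed coordinate differences: Δφ = +0.00146°, Δλ = +0.00135°.
Converting to metres (1° lat = 111195 m, cos φ = 0.895657): observed ΔN = 162.3 m, observed ΔE = 134.4 m.
Subtracting the expected shift leaves a residual of 162.3 − (183) = -20.7 m north and 134.4 − (146) = -11.6 m east.
Residual distance = √((-20.7)² + (-11.6)²) = 23.7 m.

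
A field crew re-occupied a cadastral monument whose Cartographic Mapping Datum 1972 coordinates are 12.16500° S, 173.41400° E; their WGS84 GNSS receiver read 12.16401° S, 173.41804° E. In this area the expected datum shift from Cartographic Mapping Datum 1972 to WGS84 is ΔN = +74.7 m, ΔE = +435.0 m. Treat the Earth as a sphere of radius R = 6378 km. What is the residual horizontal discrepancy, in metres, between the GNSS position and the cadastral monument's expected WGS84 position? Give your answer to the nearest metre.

Observed coordinate differences: Δφ = +0.00099°, Δλ = +0.00404°.
Converting to metres (1° lat = 111317 m, cos φ = 0.977545): observed ΔN = 110.2 m, observed ΔE = 439.6 m.
Subtracting the expected shift leaves a residual of 110.2 − (74.7) = 35.5 m north and 439.6 − (435.0) = 4.6 m east.
Residual distance = √(35.5² + 4.6²) = 35.8 m.

36 m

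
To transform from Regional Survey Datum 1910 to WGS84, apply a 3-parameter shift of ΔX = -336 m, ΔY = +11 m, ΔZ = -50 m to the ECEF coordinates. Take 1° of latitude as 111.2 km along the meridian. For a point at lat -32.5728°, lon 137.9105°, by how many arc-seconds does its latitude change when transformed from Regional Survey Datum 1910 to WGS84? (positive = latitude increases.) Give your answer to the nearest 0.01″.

Δφ = 3.11″

sin φ = -0.538371, cos φ = 0.842708, sin λ = 0.670291, cos λ = -0.742099.
North component: ΔN = −sin φ cos λ·ΔX − sin φ sin λ·ΔY + cos φ·ΔZ = −(-0.538371)(-0.742099)(-336) − (-0.538371)(0.670291)(11) + (0.842708)(-50) = 96.07 m.
1° of latitude spans 111200 m, so Δφ = 96.07 / 111200 × 3600 = 3.110″.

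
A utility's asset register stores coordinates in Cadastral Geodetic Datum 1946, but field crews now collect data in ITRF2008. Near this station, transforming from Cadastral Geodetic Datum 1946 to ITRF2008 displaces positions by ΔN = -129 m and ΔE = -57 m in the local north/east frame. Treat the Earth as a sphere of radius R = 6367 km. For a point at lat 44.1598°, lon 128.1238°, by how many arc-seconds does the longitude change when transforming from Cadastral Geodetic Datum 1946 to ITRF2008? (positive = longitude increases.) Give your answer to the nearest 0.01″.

Δλ = -2.57″

At latitude 44.1598°, cos φ = 0.717400.
One radian of longitude at latitude φ spans R cos φ, so Δλ = ΔE / (R cos φ) = -57.0 / (6367000 × 0.717400) = -1.2479e-05 rad = -2.574″.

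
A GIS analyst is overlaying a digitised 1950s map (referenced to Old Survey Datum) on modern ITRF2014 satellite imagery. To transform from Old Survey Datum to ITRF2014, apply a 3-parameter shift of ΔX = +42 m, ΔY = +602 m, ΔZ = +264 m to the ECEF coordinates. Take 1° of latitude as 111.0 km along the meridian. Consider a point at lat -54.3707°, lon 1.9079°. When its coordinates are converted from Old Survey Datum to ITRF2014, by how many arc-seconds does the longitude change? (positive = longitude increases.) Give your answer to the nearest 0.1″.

Δλ = 33.4″

sin φ = -0.812803, cos φ = 0.582539, sin λ = 0.033293, cos λ = 0.999446.
East component: ΔE = −sin λ·ΔX + cos λ·ΔY = −(0.033293)(42) + (0.999446)(602) = 600.27 m.
1° of latitude spans 111000 m; at latitude φ, 1° of longitude spans that × cos φ = 64661.8 m, so Δλ = 600.27 / 64661.8 × 3600 = 33.419″.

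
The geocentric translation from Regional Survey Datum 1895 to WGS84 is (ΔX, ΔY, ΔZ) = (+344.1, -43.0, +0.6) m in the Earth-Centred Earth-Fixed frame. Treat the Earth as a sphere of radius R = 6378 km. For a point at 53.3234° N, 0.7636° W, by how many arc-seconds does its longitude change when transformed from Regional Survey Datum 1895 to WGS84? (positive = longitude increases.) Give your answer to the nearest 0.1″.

sin φ = 0.802020, cos φ = 0.597298, sin λ = -0.013327, cos λ = 0.999911.
East component: ΔE = −sin λ·ΔX + cos λ·ΔY = −(-0.013327)(344.1) + (0.999911)(-43.0) = -38.41 m.
1° of latitude spans πR/180 = 111317 m; at latitude φ, 1° of longitude spans that × cos φ = 66489.4 m, so Δλ = -38.41 / 66489.4 × 3600 = -2.080″.

Δλ = -2.1″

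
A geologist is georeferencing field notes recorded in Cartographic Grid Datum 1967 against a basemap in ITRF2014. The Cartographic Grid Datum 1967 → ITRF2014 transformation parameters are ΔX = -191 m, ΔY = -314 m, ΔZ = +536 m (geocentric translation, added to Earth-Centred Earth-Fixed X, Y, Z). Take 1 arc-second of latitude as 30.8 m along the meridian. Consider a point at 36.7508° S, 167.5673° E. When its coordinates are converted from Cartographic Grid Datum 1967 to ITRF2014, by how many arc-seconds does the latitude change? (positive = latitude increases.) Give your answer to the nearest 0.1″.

Δφ = 16.3″

sin φ = -0.598336, cos φ = 0.801245, sin λ = 0.215293, cos λ = -0.976550.
North component: ΔN = −sin φ cos λ·ΔX − sin φ sin λ·ΔY + cos φ·ΔZ = −(-0.598336)(-0.976550)(-191) − (-0.598336)(0.215293)(-314) + (0.801245)(536) = 500.62 m.
1° of latitude spans 3600 × 30.80 = 110880 m, so Δφ = 500.62 / 110880 × 3600 = 16.254″.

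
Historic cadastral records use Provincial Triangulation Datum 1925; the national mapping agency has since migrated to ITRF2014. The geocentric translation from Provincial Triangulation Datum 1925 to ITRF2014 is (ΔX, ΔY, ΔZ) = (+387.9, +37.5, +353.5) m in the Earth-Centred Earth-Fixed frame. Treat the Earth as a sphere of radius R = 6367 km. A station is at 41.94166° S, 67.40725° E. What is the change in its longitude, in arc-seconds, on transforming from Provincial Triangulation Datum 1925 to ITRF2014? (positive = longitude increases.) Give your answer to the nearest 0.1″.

sin φ = -0.668374, cos φ = 0.743826, sin λ = 0.923259, cos λ = 0.384178.
East component: ΔE = −sin λ·ΔX + cos λ·ΔY = −(0.923259)(387.9) + (0.384178)(37.5) = -343.73 m.
1° of latitude spans πR/180 = 111125 m; at latitude φ, 1° of longitude spans that × cos φ = 82657.7 m, so Δλ = -343.73 / 82657.7 × 3600 = -14.970″.

Δλ = -15.0″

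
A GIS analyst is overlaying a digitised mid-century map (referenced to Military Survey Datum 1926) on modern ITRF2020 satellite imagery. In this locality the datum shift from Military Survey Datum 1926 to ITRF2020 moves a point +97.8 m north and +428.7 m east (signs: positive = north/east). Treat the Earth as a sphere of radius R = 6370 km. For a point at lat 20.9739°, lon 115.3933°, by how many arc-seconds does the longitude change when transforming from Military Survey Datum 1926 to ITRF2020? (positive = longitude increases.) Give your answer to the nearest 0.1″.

At latitude 20.9739°, cos φ = 0.933744.
One radian of longitude at latitude φ spans R cos φ, so Δλ = ΔE / (R cos φ) = 428.7 / (6370000 × 0.933744) = 7.2075e-05 rad = 14.867″.

Δλ = 14.9″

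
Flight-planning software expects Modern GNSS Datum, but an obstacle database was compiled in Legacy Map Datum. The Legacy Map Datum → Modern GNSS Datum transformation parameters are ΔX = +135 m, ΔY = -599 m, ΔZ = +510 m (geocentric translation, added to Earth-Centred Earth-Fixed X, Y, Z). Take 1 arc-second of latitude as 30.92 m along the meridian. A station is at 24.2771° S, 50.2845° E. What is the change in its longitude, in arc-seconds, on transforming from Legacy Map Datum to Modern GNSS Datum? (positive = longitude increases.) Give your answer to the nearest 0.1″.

Δλ = -17.3″

sin φ = -0.411150, cos φ = 0.911568, sin λ = 0.769227, cos λ = 0.638976.
East component: ΔE = −sin λ·ΔX + cos λ·ΔY = −(0.769227)(135) + (0.638976)(-599) = -486.59 m.
1° of latitude spans 3600 × 30.92 = 111312 m; at latitude φ, 1° of longitude spans that × cos φ = 101468.4 m, so Δλ = -486.59 / 101468.4 × 3600 = -17.264″.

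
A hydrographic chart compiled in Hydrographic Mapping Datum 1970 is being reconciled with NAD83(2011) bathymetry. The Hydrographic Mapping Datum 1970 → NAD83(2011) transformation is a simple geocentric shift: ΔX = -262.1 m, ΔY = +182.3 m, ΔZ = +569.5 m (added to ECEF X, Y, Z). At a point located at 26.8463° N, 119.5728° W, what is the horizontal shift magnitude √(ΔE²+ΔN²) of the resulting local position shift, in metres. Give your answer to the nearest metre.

611 m

At φ = 26.8463°, λ = -119.5728°: sin φ = 0.451599, cos φ = 0.892221, sin λ = -0.869729, cos λ = -0.493529.
ΔE = −sin λ·ΔX + cos λ·ΔY = −(-0.869729)·(-262.1) + (-0.493529)·(182.3) = -317.93 m.
ΔN = −sin φ cos λ·ΔX − sin φ sin λ·ΔY + cos φ·ΔZ = −(0.451599)(-0.493529)(-262.1) − (0.451599)(-0.869729)(182.3) + (0.892221)(569.5) = 521.31 m.
Horizontal magnitude = √(ΔE² + ΔN²) = √((-317.93)² + 521.31²) = 610.60 m.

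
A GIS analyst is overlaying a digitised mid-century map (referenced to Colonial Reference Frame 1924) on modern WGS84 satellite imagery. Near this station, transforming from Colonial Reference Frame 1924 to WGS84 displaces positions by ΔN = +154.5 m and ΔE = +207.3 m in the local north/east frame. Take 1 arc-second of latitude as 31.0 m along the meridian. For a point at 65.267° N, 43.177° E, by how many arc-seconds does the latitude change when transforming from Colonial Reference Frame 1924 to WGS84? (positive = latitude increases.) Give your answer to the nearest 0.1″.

1″ of latitude = 31.00 m, so Δφ = 154.5 / 31.00 = 4.984″.

Δφ = 5.0″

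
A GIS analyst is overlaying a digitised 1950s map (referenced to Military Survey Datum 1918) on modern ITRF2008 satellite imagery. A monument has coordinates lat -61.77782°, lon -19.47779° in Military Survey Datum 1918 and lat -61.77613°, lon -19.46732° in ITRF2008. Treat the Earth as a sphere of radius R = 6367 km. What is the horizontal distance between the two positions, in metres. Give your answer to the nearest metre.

Δφ = -61.77613° − -61.77782° = +0.00169°; Δλ = -19.46732° − -19.47779° = +0.01047°.
1° along a meridian = πR/180 = 111125 m.
ΔN = Δφ × 111125 = 187.8 m; ΔE = Δλ × 111125 × cos(-61.77782°) = +0.01047 × 111125 × 0.472892 = 550.2 m.
Distance = √(ΔE² + ΔN²) = √(550.2² + 187.8²) = 581.4 m.

581 m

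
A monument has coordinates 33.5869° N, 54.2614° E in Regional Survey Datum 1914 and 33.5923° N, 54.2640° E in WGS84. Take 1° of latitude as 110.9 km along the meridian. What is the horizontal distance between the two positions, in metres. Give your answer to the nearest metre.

Δφ = 33.5923° − 33.5869° = +0.0054°; Δλ = 54.2640° − 54.2614° = +0.0026°.
ΔN = Δφ × 110900 = 598.9 m; ΔE = Δλ × 110900 × cos(33.5869°) = +0.0026 × 110900 × 0.833048 = 240.2 m.
Distance = √(ΔE² + ΔN²) = √(240.2² + 598.9²) = 645.2 m.

645 m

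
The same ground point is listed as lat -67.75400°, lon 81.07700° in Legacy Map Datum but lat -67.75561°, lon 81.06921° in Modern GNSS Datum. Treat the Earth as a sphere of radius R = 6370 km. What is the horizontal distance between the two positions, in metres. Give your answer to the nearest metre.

Δφ = -67.75561° − -67.75400° = -0.00161°; Δλ = 81.06921° − 81.07700° = -0.00779°.
1° along a meridian = πR/180 = 111177 m.
ΔN = Δφ × 111177 = -179.0 m; ΔE = Δλ × 111177 × cos(-67.75400°) = -0.00779 × 111177 × 0.378584 = -327.9 m.
Distance = √(ΔE² + ΔN²) = √((-327.9)² + (-179.0)²) = 373.6 m.

374 m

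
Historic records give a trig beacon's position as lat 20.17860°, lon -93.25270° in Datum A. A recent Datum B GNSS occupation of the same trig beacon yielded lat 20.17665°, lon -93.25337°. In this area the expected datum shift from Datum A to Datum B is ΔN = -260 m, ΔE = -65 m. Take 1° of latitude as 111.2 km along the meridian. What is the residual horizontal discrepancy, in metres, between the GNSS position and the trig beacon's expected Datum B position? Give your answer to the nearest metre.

Observed coordinate differences: Δφ = -0.00195°, Δλ = -0.00067°.
Converting to metres (1° lat = 111200 m, cos φ = 0.938622): observed ΔN = -216.8 m, observed ΔE = -69.9 m.
Subtracting the expected shift leaves a residual of -216.8 − (-260) = 43.2 m north and -69.9 − (-65) = -4.9 m east.
Residual distance = √(43.2² + (-4.9)²) = 43.4 m.

43 m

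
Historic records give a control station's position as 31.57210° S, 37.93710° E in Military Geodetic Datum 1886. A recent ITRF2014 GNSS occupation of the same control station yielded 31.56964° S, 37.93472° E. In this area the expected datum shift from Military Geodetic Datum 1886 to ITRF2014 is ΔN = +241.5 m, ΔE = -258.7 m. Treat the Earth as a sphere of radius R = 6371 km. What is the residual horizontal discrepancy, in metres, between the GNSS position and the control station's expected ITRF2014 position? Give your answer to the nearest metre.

46 m

Observed coordinate differences: Δφ = +0.00246°, Δλ = -0.00238°.
Converting to metres (1° lat = 111195 m, cos φ = 0.851982): observed ΔN = 273.5 m, observed ΔE = -225.5 m.
Subtracting the expected shift leaves a residual of 273.5 − (241.5) = 32.0 m north and -225.5 − (-258.7) = 33.2 m east.
Residual distance = √(32.0² + 33.2²) = 46.2 m.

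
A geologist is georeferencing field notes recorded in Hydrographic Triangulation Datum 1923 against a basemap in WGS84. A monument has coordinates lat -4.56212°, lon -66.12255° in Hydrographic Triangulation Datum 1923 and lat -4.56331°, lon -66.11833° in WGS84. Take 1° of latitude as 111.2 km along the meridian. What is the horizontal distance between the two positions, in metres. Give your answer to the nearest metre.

486 m

Δφ = -4.56331° − -4.56212° = -0.00119°; Δλ = -66.11833° − -66.12255° = +0.00422°.
ΔN = Δφ × 111200 = -132.3 m; ΔE = Δλ × 111200 × cos(-4.56212°) = +0.00422 × 111200 × 0.996832 = 467.8 m.
Distance = √(ΔE² + ΔN²) = √(467.8² + (-132.3)²) = 486.1 m.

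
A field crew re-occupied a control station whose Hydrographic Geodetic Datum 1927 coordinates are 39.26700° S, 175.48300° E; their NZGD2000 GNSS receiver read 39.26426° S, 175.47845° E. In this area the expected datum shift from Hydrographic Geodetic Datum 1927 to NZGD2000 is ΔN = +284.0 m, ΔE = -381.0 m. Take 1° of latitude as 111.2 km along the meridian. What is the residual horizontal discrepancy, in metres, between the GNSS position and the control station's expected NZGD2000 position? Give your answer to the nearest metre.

23 m

Observed coordinate differences: Δφ = +0.00274°, Δλ = -0.00455°.
Converting to metres (1° lat = 111200 m, cos φ = 0.774205): observed ΔN = 304.7 m, observed ΔE = -391.7 m.
Subtracting the expected shift leaves a residual of 304.7 − (284.0) = 20.7 m north and -391.7 − (-381.0) = -10.7 m east.
Residual distance = √(20.7² + (-10.7)²) = 23.3 m.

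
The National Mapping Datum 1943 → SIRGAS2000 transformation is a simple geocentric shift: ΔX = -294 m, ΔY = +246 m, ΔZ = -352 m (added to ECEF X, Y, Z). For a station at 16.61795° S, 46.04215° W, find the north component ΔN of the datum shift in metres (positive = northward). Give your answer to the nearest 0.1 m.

At φ = -16.61795°, λ = -46.04215°: sin φ = -0.285989, cos φ = 0.958233, sin λ = -0.719851, cos λ = 0.694129.
ΔN = −sin φ cos λ·ΔX − sin φ sin λ·ΔY + cos φ·ΔZ = −(-0.285989)(0.694129)(-294) − (-0.285989)(-0.719851)(246) + (0.958233)(-352) = -446.30 m.

ΔN = -446.3 m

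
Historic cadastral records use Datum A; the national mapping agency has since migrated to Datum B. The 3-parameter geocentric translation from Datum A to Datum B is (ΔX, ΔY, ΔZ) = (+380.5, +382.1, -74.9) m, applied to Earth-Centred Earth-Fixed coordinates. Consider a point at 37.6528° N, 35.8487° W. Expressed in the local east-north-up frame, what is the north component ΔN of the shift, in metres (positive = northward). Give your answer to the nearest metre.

ΔN = -111 m

At φ = 37.6528°, λ = -35.8487°: sin φ = 0.610875, cos φ = 0.791727, sin λ = -0.585647, cos λ = 0.810566.
ΔN = −sin φ cos λ·ΔX − sin φ sin λ·ΔY + cos φ·ΔZ = −(0.610875)(0.810566)(380.5) − (0.610875)(-0.585647)(382.1) + (0.791727)(-74.9) = -111.01 m.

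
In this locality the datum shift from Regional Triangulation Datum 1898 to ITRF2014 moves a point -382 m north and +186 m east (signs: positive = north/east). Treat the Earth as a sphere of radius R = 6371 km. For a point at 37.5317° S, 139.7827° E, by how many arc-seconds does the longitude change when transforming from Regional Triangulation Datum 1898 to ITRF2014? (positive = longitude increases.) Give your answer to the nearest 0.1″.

Δλ = 7.6″

At latitude -37.5317°, cos φ = 0.793016.
One radian of longitude at latitude φ spans R cos φ, so Δλ = ΔE / (R cos φ) = 186.0 / (6371000 × 0.793016) = 3.6815e-05 rad = 7.594″.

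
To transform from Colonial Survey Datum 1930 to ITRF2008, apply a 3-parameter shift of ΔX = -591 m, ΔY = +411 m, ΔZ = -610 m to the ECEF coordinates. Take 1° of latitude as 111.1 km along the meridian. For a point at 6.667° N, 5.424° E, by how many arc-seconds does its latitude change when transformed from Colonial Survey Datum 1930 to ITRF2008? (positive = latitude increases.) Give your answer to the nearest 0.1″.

sin φ = 0.116099, cos φ = 0.993238, sin λ = 0.094525, cos λ = 0.995522.
North component: ΔN = −sin φ cos λ·ΔX − sin φ sin λ·ΔY + cos φ·ΔZ = −(0.116099)(0.995522)(-591) − (0.116099)(0.094525)(411) + (0.993238)(-610) = -542.08 m.
1° of latitude spans 111100 m, so Δφ = -542.08 / 111100 × 3600 = -17.565″.

Δφ = -17.6″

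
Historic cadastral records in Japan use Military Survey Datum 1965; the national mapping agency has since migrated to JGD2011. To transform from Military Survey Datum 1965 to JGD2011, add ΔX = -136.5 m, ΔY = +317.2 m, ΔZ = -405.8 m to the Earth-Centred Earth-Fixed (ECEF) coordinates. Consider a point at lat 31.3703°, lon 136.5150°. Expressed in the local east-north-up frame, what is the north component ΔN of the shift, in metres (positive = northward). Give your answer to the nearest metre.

The local north axis is (−sin φ cos λ, −sin φ sin λ, cos φ), giving ΔN = -51.556 − 113.632 − 346.480 = -511.67 m.

ΔN = -512 m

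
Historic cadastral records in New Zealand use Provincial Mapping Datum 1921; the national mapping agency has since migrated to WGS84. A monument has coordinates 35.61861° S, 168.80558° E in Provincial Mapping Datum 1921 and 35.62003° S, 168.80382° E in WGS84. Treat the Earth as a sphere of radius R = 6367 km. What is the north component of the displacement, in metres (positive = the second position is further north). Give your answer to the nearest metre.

Δφ = -35.62003° − -35.61861° = -0.00142°; Δλ = 168.80382° − 168.80558° = -0.00176°.
1° along a meridian = πR/180 = 111125 m.
ΔN = Δφ × 111125 = -157.8 m; ΔE = Δλ × 111125 × cos(-35.61861°) = -0.00176 × 111125 × 0.812912 = -159.0 m.

ΔN = -158 m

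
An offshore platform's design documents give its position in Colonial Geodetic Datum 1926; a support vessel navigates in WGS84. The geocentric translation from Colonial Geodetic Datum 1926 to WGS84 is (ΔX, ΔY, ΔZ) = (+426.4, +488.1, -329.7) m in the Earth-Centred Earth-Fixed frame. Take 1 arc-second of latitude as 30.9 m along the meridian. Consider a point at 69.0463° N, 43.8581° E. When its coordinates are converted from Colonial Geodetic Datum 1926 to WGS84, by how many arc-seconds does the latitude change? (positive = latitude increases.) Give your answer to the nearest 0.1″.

Δφ = -23.3″

sin φ = 0.933870, cos φ = 0.357613, sin λ = 0.692875, cos λ = 0.721058.
North component: ΔN = −sin φ cos λ·ΔX − sin φ sin λ·ΔY + cos φ·ΔZ = −(0.933870)(0.721058)(426.4) − (0.933870)(0.692875)(488.1) + (0.357613)(-329.7) = -720.86 m.
1° of latitude spans 3600 × 30.90 = 111240 m, so Δφ = -720.86 / 111240 × 3600 = -23.329″.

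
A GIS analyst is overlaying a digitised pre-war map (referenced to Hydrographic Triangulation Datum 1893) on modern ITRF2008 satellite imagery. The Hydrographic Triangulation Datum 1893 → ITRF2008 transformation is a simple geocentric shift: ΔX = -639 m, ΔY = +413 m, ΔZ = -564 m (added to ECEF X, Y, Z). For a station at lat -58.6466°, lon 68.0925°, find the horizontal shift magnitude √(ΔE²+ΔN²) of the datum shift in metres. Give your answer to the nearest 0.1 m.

At φ = -58.6466°, λ = 68.0925°: sin φ = -0.853974, cos φ = 0.520315, sin λ = 0.927787, cos λ = 0.373109.
ΔE = −sin λ·ΔX + cos λ·ΔY = −(0.927787)·(-639) + (0.373109)·(413) = 746.95 m.
ΔN = −sin φ cos λ·ΔX − sin φ sin λ·ΔY + cos φ·ΔZ = −(-0.853974)(0.373109)(-639) − (-0.853974)(0.927787)(413) + (0.520315)(-564) = -169.84 m.
Horizontal magnitude = √(ΔE² + ΔN²) = √(746.95² + (-169.84)²) = 766.02 m.

766.0 m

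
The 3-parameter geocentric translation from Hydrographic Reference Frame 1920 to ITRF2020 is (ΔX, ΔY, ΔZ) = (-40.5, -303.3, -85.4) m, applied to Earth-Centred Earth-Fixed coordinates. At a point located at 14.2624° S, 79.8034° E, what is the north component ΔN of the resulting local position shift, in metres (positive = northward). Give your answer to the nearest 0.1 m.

ΔN = -158.1 m

At φ = -14.2624°, λ = 79.8034°: sin φ = -0.246363, cos φ = 0.969178, sin λ = 0.984206, cos λ = 0.177026.
ΔN = −sin φ cos λ·ΔX − sin φ sin λ·ΔY + cos φ·ΔZ = −(-0.246363)(0.177026)(-40.5) − (-0.246363)(0.984206)(-303.3) + (0.969178)(-85.4) = -158.08 m.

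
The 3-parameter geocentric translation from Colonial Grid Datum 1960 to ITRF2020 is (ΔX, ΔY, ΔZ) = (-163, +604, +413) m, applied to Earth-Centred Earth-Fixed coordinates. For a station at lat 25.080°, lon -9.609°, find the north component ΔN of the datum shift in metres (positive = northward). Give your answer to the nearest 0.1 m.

ΔN = 484.9 m

At φ = 25.080°, λ = -9.609°: sin φ = 0.423883, cos φ = 0.905717, sin λ = -0.166924, cos λ = 0.985970.
ΔN = −sin φ cos λ·ΔX − sin φ sin λ·ΔY + cos φ·ΔZ = −(0.423883)(0.985970)(-163) − (0.423883)(-0.166924)(604) + (0.905717)(413) = 484.92 m.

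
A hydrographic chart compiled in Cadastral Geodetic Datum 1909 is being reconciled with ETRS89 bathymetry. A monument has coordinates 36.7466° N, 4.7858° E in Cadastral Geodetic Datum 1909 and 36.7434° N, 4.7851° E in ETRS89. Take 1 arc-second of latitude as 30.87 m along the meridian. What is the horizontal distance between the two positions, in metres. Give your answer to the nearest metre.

361 m

Δφ = 36.7434° − 36.7466° = -0.0032°; Δλ = 4.7851° − 4.7858° = -0.0007°.
1° of latitude = 3600 × 30.87 = 111132 m.
ΔN = Δφ × 111132 = -355.6 m; ΔE = Δλ × 111132 × cos(36.7466°) = -0.0007 × 111132 × 0.801289 = -62.3 m.
Distance = √(ΔE² + ΔN²) = √((-62.3)² + (-355.6)²) = 361.0 m.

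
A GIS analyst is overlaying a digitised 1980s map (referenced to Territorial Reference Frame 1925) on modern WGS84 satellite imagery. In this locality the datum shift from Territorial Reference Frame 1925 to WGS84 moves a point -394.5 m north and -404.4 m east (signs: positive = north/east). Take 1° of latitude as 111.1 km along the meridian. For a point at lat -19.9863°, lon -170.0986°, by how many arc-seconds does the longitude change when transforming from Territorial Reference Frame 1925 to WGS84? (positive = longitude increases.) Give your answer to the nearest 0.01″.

Δλ = -13.94″

At latitude -19.9863°, cos φ = 0.939774.
1° of longitude at this latitude = 111.1 × cos φ = 104.41 km, so Δλ = -404.4 / 104408.9 = -0.0038732° = -13.944″.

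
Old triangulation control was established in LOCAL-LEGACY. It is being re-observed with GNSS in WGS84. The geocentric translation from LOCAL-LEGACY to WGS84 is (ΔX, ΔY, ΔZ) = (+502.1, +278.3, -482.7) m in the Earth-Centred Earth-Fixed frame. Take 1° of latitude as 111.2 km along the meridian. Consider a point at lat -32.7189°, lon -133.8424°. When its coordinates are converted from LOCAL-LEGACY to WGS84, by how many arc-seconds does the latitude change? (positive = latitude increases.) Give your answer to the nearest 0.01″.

Δφ = -22.75″

sin φ = -0.540518, cos φ = 0.841333, sin λ = -0.721248, cos λ = -0.692677.
North component: ΔN = −sin φ cos λ·ΔX − sin φ sin λ·ΔY + cos φ·ΔZ = −(-0.540518)(-0.692677)(502.1) − (-0.540518)(-0.721248)(278.3) + (0.841333)(-482.7) = -702.59 m.
1° of latitude spans 111200 m, so Δφ = -702.59 / 111200 × 3600 = -22.746″.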